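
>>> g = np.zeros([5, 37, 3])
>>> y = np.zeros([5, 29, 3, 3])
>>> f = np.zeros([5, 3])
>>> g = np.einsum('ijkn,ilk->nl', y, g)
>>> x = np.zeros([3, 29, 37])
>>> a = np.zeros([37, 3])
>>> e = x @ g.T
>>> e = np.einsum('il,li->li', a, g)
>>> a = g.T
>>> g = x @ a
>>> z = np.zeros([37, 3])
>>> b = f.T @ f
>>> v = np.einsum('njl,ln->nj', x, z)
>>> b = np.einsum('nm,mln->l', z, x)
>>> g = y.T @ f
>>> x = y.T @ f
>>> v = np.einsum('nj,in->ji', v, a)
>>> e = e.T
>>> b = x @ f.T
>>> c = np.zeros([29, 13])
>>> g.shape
(3, 3, 29, 3)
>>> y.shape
(5, 29, 3, 3)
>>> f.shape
(5, 3)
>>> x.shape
(3, 3, 29, 3)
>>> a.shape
(37, 3)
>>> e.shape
(37, 3)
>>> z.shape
(37, 3)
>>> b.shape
(3, 3, 29, 5)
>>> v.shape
(29, 37)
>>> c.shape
(29, 13)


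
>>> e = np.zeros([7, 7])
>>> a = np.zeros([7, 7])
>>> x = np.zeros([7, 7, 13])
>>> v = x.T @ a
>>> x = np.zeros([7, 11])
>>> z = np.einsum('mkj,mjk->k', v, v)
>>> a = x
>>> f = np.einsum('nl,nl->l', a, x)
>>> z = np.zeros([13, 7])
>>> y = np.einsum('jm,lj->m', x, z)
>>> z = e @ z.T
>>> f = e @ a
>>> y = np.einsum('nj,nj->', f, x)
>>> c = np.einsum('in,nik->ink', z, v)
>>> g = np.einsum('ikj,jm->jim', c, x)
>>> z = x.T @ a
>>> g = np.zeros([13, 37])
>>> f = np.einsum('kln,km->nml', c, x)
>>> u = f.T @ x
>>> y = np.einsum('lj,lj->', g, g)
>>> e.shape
(7, 7)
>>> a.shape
(7, 11)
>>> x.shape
(7, 11)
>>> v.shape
(13, 7, 7)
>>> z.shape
(11, 11)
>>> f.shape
(7, 11, 13)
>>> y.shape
()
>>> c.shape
(7, 13, 7)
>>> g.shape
(13, 37)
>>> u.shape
(13, 11, 11)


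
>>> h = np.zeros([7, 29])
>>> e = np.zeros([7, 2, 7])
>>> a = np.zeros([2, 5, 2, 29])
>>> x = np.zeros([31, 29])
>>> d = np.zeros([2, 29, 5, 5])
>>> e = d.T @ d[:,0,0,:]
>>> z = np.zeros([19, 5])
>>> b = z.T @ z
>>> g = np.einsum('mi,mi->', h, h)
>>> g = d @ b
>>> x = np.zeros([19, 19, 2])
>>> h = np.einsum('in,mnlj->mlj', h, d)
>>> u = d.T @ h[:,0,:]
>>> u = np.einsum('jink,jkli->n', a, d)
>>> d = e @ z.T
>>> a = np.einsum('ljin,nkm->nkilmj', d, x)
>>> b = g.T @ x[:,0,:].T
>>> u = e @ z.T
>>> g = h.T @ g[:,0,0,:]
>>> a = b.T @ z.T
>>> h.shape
(2, 5, 5)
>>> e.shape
(5, 5, 29, 5)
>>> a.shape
(19, 29, 5, 19)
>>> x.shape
(19, 19, 2)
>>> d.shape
(5, 5, 29, 19)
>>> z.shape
(19, 5)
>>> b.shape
(5, 5, 29, 19)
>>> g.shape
(5, 5, 5)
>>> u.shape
(5, 5, 29, 19)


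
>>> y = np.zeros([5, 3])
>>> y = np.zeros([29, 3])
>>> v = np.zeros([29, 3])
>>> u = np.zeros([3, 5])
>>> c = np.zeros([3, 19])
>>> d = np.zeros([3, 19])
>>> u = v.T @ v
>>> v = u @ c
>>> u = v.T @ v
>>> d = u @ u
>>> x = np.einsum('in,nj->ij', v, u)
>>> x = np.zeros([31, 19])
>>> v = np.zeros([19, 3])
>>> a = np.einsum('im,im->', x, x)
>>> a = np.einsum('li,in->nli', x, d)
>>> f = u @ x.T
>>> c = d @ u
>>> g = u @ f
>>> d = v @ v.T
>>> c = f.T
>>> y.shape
(29, 3)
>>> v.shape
(19, 3)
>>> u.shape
(19, 19)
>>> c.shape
(31, 19)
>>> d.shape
(19, 19)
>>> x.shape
(31, 19)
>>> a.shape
(19, 31, 19)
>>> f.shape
(19, 31)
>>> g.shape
(19, 31)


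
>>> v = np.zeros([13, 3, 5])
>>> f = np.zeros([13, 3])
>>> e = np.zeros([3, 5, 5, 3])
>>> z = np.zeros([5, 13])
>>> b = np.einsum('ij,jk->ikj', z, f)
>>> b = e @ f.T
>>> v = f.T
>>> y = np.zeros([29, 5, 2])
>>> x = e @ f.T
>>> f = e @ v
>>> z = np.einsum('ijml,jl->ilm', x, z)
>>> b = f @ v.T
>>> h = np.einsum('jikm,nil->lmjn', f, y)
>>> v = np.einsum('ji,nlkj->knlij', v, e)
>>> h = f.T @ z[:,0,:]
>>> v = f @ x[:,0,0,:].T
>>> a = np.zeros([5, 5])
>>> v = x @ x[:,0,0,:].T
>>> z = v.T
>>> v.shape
(3, 5, 5, 3)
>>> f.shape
(3, 5, 5, 13)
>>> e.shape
(3, 5, 5, 3)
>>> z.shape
(3, 5, 5, 3)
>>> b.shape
(3, 5, 5, 3)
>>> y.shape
(29, 5, 2)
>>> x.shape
(3, 5, 5, 13)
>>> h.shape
(13, 5, 5, 5)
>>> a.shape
(5, 5)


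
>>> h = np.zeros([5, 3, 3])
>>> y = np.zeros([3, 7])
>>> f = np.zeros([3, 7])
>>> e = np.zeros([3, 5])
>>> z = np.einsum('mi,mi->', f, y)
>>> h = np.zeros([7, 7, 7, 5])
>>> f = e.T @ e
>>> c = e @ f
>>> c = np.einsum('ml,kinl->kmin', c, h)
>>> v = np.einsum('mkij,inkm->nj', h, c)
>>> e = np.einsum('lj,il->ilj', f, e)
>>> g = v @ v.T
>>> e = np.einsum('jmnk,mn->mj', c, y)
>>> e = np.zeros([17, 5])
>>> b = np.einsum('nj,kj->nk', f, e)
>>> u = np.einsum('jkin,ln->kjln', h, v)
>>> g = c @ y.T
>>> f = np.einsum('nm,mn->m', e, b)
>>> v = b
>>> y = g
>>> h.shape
(7, 7, 7, 5)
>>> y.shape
(7, 3, 7, 3)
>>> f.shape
(5,)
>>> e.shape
(17, 5)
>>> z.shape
()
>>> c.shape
(7, 3, 7, 7)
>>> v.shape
(5, 17)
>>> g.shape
(7, 3, 7, 3)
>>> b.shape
(5, 17)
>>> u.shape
(7, 7, 3, 5)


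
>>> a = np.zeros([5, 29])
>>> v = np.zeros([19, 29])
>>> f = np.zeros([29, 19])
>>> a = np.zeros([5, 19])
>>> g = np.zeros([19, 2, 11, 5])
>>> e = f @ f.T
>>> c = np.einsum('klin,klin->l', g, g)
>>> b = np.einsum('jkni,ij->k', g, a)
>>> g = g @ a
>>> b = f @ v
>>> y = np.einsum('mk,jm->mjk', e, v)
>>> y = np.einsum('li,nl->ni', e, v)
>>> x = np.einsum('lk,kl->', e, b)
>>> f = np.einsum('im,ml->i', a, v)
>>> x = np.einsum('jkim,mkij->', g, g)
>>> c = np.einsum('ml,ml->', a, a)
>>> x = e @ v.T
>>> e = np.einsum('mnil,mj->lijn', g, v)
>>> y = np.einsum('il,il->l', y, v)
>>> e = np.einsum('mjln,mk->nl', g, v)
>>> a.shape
(5, 19)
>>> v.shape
(19, 29)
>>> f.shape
(5,)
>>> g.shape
(19, 2, 11, 19)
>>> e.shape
(19, 11)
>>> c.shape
()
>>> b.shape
(29, 29)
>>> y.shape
(29,)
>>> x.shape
(29, 19)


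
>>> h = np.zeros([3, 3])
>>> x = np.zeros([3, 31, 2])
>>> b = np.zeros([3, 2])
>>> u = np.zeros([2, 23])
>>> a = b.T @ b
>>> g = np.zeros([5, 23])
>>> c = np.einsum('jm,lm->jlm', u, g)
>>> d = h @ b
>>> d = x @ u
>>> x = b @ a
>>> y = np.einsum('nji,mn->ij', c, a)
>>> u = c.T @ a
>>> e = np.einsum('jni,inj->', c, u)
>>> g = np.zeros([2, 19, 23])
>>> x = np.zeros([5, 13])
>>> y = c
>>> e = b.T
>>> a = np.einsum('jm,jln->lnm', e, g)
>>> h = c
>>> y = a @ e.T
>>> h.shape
(2, 5, 23)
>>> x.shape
(5, 13)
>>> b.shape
(3, 2)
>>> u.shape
(23, 5, 2)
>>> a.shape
(19, 23, 3)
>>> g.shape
(2, 19, 23)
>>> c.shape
(2, 5, 23)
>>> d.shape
(3, 31, 23)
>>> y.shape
(19, 23, 2)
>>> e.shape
(2, 3)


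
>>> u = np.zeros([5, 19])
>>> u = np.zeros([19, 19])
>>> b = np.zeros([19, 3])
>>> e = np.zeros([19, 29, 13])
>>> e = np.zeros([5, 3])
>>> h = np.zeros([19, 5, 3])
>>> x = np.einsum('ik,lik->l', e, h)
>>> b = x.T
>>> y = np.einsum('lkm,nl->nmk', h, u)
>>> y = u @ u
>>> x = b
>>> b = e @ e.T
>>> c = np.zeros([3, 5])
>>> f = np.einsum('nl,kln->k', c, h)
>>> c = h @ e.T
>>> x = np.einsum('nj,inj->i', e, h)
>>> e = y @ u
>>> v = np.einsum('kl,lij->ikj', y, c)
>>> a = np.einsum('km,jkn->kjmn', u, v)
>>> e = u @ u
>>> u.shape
(19, 19)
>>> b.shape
(5, 5)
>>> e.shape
(19, 19)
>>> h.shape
(19, 5, 3)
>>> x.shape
(19,)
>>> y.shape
(19, 19)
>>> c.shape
(19, 5, 5)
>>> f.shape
(19,)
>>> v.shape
(5, 19, 5)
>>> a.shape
(19, 5, 19, 5)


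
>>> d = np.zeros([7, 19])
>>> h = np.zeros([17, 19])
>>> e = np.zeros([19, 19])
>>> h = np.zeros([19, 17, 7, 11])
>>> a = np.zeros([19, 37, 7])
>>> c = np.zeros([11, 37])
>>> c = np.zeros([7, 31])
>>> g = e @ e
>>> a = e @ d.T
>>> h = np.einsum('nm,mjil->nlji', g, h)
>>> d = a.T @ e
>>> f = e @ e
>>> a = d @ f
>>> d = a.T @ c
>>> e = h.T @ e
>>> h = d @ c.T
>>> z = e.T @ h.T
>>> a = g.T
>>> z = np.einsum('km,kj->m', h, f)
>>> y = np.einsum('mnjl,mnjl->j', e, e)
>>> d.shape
(19, 31)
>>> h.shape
(19, 7)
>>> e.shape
(7, 17, 11, 19)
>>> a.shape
(19, 19)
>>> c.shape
(7, 31)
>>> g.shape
(19, 19)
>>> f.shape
(19, 19)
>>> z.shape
(7,)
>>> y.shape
(11,)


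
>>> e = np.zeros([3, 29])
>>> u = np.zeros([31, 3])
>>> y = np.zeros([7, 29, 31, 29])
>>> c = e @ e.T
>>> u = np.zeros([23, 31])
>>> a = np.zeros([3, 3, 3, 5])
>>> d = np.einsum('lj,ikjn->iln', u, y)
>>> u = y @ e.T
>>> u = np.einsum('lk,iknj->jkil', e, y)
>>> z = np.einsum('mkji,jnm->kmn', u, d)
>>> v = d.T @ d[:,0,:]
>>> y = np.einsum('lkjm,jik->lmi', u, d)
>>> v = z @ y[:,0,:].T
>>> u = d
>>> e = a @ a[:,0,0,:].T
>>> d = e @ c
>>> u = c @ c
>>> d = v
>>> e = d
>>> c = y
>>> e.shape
(29, 29, 29)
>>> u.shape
(3, 3)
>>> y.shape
(29, 3, 23)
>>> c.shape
(29, 3, 23)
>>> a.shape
(3, 3, 3, 5)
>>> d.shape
(29, 29, 29)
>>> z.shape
(29, 29, 23)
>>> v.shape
(29, 29, 29)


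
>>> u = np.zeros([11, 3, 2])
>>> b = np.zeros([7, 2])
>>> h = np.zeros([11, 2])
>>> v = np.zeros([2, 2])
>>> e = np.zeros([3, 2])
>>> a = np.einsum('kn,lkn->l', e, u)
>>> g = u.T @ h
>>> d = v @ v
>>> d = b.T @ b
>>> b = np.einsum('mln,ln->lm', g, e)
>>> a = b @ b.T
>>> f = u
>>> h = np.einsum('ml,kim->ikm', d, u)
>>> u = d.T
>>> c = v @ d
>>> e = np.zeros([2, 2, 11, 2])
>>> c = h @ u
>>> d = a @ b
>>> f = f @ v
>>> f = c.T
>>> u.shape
(2, 2)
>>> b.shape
(3, 2)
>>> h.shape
(3, 11, 2)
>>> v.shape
(2, 2)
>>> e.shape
(2, 2, 11, 2)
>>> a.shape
(3, 3)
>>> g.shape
(2, 3, 2)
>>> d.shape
(3, 2)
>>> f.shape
(2, 11, 3)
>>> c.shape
(3, 11, 2)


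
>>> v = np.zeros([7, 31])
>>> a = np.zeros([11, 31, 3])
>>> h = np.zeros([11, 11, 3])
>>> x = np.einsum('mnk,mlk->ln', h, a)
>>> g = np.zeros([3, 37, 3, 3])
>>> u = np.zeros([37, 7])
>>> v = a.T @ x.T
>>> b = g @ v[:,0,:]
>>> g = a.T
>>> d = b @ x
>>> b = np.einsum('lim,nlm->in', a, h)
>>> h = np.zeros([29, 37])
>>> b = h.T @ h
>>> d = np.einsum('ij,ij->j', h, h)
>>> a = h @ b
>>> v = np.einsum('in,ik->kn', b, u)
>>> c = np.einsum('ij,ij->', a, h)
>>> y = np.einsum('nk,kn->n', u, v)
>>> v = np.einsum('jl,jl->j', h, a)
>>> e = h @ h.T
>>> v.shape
(29,)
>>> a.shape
(29, 37)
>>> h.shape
(29, 37)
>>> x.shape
(31, 11)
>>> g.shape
(3, 31, 11)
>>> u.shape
(37, 7)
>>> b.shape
(37, 37)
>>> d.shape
(37,)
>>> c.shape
()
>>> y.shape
(37,)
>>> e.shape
(29, 29)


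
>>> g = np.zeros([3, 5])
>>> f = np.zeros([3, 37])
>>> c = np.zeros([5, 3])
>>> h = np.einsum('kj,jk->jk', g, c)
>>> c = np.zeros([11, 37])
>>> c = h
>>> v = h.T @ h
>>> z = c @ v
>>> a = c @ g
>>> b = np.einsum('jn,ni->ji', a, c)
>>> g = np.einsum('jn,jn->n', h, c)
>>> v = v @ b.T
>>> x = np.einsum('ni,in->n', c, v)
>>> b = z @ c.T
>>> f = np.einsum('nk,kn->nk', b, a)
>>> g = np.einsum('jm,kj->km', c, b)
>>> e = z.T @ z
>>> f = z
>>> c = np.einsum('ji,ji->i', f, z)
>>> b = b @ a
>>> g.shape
(5, 3)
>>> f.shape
(5, 3)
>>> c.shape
(3,)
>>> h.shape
(5, 3)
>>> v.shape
(3, 5)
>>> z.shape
(5, 3)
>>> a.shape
(5, 5)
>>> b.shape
(5, 5)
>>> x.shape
(5,)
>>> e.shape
(3, 3)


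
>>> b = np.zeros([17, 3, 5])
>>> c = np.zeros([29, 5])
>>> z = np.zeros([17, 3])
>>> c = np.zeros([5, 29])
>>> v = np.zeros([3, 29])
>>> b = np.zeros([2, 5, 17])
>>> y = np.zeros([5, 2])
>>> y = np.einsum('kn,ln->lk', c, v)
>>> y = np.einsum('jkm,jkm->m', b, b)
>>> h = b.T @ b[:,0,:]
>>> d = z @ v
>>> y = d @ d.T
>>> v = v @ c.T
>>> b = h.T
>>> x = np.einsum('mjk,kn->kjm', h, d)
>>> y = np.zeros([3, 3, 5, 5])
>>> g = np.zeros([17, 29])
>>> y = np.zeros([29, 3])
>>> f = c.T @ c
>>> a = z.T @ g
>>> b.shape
(17, 5, 17)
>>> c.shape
(5, 29)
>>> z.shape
(17, 3)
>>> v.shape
(3, 5)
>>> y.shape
(29, 3)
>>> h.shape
(17, 5, 17)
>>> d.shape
(17, 29)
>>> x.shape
(17, 5, 17)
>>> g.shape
(17, 29)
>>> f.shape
(29, 29)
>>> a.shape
(3, 29)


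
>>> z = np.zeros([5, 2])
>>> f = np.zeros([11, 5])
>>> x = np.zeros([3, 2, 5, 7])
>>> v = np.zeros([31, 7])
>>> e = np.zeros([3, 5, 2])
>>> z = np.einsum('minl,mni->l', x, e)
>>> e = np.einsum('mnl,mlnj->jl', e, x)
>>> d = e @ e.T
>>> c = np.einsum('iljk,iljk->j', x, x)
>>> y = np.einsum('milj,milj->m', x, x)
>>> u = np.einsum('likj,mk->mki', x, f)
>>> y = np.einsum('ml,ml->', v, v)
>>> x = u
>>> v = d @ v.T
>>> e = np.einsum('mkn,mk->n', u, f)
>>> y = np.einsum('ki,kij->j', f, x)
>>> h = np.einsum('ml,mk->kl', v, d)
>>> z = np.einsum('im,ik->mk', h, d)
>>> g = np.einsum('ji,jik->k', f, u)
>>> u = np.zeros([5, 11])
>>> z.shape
(31, 7)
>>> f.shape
(11, 5)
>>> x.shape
(11, 5, 2)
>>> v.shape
(7, 31)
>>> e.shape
(2,)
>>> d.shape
(7, 7)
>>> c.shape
(5,)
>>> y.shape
(2,)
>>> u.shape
(5, 11)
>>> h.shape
(7, 31)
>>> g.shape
(2,)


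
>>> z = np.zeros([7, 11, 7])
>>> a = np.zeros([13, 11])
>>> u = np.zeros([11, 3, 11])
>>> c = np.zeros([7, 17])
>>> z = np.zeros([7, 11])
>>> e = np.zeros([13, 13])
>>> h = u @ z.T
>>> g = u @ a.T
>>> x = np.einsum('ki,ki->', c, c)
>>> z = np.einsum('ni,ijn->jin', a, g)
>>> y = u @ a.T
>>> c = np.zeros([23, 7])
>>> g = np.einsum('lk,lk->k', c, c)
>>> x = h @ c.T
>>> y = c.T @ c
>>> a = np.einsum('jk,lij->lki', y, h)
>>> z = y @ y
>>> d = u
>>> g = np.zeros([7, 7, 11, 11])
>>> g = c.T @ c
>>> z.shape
(7, 7)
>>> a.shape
(11, 7, 3)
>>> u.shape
(11, 3, 11)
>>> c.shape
(23, 7)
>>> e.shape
(13, 13)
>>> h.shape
(11, 3, 7)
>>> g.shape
(7, 7)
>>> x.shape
(11, 3, 23)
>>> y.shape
(7, 7)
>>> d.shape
(11, 3, 11)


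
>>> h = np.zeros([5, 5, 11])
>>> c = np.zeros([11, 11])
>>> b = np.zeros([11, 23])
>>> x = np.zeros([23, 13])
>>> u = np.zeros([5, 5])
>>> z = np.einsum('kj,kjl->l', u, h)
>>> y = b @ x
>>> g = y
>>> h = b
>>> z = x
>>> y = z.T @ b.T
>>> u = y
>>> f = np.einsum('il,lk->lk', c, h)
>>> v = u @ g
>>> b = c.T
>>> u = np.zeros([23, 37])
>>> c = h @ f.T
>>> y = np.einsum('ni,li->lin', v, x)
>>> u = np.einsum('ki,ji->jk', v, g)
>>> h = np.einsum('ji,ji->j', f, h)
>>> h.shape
(11,)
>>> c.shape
(11, 11)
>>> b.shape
(11, 11)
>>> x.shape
(23, 13)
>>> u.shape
(11, 13)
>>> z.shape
(23, 13)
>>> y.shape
(23, 13, 13)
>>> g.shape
(11, 13)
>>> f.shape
(11, 23)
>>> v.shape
(13, 13)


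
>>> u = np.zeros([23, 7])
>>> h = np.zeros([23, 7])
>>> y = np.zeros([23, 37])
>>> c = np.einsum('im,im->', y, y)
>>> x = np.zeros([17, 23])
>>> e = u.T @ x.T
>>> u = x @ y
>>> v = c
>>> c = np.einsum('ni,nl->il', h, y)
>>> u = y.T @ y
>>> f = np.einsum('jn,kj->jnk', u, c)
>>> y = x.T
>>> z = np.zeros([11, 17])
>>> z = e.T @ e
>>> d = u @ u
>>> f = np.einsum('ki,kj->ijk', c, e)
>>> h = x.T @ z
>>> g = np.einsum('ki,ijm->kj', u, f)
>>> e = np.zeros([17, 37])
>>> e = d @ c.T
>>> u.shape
(37, 37)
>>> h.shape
(23, 17)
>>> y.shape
(23, 17)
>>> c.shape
(7, 37)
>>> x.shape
(17, 23)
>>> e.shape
(37, 7)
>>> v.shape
()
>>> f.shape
(37, 17, 7)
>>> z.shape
(17, 17)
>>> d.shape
(37, 37)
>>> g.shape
(37, 17)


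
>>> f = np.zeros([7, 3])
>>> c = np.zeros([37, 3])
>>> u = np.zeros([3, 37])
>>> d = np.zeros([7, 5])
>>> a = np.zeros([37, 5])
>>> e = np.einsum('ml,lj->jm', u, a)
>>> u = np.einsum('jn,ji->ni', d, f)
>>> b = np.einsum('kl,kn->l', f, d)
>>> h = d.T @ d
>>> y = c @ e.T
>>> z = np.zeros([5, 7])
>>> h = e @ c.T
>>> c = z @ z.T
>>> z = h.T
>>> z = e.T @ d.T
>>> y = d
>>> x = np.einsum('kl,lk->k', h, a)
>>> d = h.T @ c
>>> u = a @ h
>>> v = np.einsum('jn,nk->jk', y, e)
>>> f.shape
(7, 3)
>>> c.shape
(5, 5)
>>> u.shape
(37, 37)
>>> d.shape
(37, 5)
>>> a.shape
(37, 5)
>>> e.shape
(5, 3)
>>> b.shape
(3,)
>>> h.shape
(5, 37)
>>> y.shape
(7, 5)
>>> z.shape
(3, 7)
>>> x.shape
(5,)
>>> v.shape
(7, 3)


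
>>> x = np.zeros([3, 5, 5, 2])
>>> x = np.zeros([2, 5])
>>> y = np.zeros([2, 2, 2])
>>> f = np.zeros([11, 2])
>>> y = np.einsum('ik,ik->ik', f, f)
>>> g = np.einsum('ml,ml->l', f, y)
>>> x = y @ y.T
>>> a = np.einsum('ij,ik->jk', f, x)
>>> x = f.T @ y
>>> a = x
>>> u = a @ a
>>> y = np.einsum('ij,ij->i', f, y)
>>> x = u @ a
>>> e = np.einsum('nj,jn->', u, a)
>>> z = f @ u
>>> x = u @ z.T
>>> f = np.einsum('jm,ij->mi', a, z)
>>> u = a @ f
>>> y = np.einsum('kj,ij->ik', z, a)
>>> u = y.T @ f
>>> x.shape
(2, 11)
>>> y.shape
(2, 11)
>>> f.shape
(2, 11)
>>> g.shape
(2,)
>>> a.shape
(2, 2)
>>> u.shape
(11, 11)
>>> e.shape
()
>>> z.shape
(11, 2)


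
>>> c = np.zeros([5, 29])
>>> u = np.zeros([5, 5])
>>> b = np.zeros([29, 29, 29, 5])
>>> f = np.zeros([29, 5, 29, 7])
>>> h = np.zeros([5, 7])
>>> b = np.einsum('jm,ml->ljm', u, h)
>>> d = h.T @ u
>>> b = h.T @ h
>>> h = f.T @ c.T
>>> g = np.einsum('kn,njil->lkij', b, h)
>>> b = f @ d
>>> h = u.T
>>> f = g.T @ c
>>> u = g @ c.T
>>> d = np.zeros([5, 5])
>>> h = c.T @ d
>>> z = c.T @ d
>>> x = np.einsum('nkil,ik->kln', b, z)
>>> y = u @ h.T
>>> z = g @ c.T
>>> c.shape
(5, 29)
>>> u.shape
(5, 7, 5, 5)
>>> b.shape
(29, 5, 29, 5)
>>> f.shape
(29, 5, 7, 29)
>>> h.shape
(29, 5)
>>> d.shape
(5, 5)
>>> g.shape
(5, 7, 5, 29)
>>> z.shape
(5, 7, 5, 5)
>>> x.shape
(5, 5, 29)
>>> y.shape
(5, 7, 5, 29)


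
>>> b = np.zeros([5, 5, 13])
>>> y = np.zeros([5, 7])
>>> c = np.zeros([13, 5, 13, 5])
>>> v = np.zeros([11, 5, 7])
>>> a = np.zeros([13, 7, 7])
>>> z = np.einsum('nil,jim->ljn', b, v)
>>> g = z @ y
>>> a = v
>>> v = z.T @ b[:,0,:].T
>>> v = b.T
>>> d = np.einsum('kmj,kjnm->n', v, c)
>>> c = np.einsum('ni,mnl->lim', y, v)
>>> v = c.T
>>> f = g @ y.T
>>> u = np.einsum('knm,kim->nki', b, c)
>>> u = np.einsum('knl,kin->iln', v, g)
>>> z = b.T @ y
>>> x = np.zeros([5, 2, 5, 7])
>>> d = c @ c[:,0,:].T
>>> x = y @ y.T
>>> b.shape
(5, 5, 13)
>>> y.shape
(5, 7)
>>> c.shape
(5, 7, 13)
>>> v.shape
(13, 7, 5)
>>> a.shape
(11, 5, 7)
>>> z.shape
(13, 5, 7)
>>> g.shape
(13, 11, 7)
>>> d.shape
(5, 7, 5)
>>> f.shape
(13, 11, 5)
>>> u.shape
(11, 5, 7)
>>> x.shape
(5, 5)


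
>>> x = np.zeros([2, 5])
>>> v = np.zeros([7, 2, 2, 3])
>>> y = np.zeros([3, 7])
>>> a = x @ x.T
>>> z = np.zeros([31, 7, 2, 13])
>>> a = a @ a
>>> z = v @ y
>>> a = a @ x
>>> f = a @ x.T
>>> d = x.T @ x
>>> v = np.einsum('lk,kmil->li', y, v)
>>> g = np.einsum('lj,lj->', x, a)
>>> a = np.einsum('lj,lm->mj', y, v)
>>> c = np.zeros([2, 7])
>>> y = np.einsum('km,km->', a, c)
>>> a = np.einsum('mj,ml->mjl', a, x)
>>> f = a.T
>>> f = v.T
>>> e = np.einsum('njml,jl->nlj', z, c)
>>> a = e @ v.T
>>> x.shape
(2, 5)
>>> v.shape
(3, 2)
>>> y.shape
()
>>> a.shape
(7, 7, 3)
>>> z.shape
(7, 2, 2, 7)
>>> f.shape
(2, 3)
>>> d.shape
(5, 5)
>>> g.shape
()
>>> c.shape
(2, 7)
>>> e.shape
(7, 7, 2)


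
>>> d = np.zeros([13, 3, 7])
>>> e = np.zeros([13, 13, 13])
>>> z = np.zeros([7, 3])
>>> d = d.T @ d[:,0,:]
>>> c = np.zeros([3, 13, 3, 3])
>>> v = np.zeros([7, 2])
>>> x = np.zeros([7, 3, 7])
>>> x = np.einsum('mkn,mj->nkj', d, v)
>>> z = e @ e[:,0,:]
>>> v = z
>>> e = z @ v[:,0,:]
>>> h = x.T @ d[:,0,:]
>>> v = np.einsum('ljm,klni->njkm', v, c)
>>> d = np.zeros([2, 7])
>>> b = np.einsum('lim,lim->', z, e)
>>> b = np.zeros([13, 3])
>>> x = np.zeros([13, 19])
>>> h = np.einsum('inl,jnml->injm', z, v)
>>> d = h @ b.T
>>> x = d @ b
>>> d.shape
(13, 13, 3, 13)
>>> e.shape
(13, 13, 13)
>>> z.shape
(13, 13, 13)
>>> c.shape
(3, 13, 3, 3)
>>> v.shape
(3, 13, 3, 13)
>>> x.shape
(13, 13, 3, 3)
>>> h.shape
(13, 13, 3, 3)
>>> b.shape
(13, 3)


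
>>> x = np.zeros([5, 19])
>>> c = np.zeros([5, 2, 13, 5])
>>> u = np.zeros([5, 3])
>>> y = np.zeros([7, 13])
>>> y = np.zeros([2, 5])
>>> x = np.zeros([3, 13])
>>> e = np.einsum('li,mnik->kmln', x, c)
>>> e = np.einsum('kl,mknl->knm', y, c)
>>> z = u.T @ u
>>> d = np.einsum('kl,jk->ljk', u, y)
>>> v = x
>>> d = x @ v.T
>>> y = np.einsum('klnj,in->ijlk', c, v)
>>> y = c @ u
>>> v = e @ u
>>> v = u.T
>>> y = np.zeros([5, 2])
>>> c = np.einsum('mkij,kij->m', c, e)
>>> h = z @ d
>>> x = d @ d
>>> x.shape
(3, 3)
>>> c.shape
(5,)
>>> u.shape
(5, 3)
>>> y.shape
(5, 2)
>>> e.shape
(2, 13, 5)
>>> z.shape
(3, 3)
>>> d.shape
(3, 3)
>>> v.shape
(3, 5)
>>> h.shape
(3, 3)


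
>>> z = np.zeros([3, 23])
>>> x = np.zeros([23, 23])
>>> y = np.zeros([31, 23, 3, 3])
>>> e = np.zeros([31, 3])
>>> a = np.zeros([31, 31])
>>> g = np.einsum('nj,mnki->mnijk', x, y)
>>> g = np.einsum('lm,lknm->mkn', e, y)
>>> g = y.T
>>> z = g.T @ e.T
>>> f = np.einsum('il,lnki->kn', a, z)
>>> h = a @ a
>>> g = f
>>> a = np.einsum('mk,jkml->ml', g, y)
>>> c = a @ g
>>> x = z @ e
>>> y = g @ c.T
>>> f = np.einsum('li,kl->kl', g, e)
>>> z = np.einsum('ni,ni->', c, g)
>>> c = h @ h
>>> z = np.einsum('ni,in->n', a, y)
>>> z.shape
(3,)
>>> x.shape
(31, 23, 3, 3)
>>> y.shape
(3, 3)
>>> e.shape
(31, 3)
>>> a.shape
(3, 3)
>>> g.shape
(3, 23)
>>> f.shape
(31, 3)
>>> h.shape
(31, 31)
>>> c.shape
(31, 31)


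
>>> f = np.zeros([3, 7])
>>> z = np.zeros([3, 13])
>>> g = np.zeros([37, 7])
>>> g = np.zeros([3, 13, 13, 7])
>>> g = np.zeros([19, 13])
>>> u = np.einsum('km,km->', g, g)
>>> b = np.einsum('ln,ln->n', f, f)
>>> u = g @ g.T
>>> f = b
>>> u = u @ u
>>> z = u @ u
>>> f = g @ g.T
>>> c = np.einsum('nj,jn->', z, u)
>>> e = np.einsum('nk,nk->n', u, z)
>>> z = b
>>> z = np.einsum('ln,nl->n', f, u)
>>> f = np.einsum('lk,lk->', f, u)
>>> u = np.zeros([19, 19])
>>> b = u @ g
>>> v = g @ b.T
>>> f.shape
()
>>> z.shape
(19,)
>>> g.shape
(19, 13)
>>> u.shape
(19, 19)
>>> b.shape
(19, 13)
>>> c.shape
()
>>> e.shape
(19,)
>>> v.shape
(19, 19)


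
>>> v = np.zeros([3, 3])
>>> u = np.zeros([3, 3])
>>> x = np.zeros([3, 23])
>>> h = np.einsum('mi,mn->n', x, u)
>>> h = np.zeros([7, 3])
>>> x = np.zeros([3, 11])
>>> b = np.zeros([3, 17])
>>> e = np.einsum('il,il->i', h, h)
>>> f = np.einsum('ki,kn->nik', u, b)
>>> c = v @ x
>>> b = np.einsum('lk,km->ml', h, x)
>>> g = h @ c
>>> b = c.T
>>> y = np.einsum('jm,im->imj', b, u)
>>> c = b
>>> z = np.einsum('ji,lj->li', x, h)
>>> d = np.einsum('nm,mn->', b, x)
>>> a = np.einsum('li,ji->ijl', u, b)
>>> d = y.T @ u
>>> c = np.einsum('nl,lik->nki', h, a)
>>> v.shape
(3, 3)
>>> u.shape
(3, 3)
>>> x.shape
(3, 11)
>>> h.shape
(7, 3)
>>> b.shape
(11, 3)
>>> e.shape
(7,)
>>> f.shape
(17, 3, 3)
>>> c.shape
(7, 3, 11)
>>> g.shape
(7, 11)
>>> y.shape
(3, 3, 11)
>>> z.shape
(7, 11)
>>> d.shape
(11, 3, 3)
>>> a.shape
(3, 11, 3)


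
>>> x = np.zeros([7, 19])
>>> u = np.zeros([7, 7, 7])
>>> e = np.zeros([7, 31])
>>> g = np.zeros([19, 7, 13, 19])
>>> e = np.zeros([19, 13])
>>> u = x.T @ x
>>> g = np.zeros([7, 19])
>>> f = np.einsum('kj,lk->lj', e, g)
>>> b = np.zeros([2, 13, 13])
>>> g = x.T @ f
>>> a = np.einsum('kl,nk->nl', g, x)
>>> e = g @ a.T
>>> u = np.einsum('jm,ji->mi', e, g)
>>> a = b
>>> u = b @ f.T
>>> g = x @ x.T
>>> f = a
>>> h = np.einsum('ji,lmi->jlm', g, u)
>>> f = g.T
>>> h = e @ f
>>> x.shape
(7, 19)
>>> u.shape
(2, 13, 7)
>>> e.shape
(19, 7)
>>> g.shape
(7, 7)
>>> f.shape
(7, 7)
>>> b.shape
(2, 13, 13)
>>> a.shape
(2, 13, 13)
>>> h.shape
(19, 7)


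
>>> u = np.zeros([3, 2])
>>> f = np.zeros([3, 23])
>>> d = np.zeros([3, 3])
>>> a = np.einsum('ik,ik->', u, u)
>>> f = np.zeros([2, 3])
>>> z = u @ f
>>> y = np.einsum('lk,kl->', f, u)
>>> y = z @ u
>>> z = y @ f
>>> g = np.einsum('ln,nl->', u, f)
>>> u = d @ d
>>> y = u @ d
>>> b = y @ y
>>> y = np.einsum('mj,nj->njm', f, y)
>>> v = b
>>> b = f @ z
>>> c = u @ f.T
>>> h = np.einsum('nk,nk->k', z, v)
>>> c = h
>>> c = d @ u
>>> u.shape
(3, 3)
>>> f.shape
(2, 3)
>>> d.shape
(3, 3)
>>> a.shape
()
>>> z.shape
(3, 3)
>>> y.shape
(3, 3, 2)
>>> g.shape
()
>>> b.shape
(2, 3)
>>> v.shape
(3, 3)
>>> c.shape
(3, 3)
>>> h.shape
(3,)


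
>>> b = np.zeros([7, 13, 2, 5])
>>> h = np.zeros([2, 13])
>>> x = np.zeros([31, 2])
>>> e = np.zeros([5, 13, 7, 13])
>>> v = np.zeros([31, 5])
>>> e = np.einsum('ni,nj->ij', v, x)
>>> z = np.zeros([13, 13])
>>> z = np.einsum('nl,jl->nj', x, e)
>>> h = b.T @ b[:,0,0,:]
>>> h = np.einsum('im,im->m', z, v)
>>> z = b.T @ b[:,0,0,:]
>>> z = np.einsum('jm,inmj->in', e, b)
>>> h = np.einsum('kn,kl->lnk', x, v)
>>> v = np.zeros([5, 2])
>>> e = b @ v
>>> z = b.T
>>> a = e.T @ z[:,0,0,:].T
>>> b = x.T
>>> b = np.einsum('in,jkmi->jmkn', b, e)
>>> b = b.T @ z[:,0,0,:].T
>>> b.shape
(31, 13, 2, 5)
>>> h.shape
(5, 2, 31)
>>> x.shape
(31, 2)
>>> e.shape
(7, 13, 2, 2)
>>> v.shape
(5, 2)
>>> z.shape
(5, 2, 13, 7)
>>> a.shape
(2, 2, 13, 5)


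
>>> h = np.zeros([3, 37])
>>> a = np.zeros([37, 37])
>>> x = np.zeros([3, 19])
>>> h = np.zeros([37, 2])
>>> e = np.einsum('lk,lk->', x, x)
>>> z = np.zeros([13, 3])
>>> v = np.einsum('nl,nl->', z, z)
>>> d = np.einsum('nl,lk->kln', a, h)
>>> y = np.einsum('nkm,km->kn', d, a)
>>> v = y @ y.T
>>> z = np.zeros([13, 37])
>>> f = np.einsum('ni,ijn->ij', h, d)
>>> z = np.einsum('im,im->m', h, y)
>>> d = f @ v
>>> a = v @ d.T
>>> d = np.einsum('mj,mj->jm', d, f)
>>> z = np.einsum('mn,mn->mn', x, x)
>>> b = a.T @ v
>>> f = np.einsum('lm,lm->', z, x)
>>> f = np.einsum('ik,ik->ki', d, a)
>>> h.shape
(37, 2)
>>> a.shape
(37, 2)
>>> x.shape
(3, 19)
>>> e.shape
()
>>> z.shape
(3, 19)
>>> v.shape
(37, 37)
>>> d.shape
(37, 2)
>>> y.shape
(37, 2)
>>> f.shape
(2, 37)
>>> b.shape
(2, 37)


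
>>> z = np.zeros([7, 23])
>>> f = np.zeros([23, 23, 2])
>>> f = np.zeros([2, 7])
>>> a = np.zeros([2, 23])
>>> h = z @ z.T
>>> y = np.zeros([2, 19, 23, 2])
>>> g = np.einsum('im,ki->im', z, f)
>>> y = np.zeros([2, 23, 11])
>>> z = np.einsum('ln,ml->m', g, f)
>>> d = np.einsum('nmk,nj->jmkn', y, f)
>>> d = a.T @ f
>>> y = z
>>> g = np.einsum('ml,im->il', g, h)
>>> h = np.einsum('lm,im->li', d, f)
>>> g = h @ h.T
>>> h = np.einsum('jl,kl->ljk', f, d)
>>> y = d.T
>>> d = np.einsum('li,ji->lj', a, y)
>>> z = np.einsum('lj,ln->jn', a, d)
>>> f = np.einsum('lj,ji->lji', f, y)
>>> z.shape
(23, 7)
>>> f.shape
(2, 7, 23)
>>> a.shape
(2, 23)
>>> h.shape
(7, 2, 23)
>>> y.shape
(7, 23)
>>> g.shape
(23, 23)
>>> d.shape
(2, 7)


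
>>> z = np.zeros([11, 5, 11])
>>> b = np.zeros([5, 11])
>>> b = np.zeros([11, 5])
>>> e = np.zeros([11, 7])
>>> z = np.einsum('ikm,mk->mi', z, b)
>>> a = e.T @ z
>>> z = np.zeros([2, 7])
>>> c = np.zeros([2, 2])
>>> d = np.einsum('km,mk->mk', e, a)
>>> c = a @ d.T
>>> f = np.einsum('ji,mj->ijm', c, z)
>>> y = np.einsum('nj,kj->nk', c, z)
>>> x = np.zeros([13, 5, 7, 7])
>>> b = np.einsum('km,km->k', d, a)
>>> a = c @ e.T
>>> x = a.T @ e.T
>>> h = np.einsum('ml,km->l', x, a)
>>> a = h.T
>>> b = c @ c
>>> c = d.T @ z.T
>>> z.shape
(2, 7)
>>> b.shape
(7, 7)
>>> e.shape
(11, 7)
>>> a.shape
(11,)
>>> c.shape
(11, 2)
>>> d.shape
(7, 11)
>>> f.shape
(7, 7, 2)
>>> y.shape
(7, 2)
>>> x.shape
(11, 11)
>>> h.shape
(11,)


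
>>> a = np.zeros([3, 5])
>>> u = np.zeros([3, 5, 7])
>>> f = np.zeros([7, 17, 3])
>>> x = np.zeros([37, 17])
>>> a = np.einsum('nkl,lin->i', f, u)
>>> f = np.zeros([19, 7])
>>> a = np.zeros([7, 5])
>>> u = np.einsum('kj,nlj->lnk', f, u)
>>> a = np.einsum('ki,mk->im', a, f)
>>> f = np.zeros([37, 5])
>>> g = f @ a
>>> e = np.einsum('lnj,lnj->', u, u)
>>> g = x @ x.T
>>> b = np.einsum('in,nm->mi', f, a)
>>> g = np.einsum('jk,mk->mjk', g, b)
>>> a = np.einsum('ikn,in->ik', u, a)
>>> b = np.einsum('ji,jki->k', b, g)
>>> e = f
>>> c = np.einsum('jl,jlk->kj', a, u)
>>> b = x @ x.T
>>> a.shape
(5, 3)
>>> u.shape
(5, 3, 19)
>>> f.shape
(37, 5)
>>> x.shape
(37, 17)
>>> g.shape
(19, 37, 37)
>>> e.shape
(37, 5)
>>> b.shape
(37, 37)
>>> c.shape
(19, 5)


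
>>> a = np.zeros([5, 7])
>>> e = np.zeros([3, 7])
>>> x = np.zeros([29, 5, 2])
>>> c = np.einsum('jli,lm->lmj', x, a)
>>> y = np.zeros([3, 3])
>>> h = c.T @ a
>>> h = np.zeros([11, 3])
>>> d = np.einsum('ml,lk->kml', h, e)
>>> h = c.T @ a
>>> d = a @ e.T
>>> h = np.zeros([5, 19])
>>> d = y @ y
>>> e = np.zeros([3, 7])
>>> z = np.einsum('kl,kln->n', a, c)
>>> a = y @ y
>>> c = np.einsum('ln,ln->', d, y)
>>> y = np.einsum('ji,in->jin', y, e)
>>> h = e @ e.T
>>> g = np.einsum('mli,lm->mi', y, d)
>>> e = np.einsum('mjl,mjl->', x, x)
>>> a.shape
(3, 3)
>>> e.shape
()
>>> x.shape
(29, 5, 2)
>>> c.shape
()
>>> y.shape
(3, 3, 7)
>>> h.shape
(3, 3)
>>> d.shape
(3, 3)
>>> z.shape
(29,)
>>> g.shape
(3, 7)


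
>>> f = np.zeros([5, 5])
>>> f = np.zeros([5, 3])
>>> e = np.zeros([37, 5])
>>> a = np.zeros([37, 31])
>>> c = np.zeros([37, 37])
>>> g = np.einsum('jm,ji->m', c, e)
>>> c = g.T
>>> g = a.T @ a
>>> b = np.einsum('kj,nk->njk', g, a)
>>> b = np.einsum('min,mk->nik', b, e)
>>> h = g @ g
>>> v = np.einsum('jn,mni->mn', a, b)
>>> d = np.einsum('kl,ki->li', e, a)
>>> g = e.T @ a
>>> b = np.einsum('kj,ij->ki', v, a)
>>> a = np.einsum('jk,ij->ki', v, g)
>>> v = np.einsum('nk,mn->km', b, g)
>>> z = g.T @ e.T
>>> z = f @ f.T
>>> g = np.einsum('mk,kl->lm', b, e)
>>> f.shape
(5, 3)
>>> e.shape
(37, 5)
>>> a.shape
(31, 5)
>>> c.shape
(37,)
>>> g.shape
(5, 31)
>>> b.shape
(31, 37)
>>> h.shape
(31, 31)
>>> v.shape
(37, 5)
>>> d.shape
(5, 31)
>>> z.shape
(5, 5)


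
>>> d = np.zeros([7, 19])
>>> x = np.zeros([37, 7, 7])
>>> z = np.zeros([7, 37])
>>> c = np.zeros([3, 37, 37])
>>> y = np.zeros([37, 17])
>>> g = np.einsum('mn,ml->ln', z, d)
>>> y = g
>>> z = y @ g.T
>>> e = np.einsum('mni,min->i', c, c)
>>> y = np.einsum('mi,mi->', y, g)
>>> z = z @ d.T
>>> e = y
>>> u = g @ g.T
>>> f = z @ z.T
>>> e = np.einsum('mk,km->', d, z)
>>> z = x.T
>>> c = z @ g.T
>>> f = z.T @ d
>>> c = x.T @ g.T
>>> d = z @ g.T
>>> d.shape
(7, 7, 19)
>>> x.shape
(37, 7, 7)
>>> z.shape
(7, 7, 37)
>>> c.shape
(7, 7, 19)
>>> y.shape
()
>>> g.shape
(19, 37)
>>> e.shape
()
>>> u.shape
(19, 19)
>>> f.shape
(37, 7, 19)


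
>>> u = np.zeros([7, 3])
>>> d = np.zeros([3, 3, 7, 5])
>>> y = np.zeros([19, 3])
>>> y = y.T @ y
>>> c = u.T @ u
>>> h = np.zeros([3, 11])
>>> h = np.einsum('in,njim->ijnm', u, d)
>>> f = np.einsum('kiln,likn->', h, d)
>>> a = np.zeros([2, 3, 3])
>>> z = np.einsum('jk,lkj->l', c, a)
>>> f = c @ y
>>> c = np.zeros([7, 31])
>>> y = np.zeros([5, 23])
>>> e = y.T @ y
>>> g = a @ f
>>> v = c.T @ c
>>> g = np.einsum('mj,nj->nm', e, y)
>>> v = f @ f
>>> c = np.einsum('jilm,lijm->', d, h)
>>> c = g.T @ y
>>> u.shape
(7, 3)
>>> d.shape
(3, 3, 7, 5)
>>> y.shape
(5, 23)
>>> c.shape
(23, 23)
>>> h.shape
(7, 3, 3, 5)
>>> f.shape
(3, 3)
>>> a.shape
(2, 3, 3)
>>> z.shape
(2,)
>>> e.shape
(23, 23)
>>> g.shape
(5, 23)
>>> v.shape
(3, 3)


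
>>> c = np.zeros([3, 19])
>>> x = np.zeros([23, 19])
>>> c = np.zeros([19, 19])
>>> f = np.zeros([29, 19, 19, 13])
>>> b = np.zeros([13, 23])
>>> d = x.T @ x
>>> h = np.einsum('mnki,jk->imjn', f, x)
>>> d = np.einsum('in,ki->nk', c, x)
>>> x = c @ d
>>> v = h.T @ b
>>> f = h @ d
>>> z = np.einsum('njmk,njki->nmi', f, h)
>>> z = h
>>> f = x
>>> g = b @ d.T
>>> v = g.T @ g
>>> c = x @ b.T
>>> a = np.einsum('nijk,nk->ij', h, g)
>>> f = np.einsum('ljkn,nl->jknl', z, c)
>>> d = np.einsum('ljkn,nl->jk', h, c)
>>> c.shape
(19, 13)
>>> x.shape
(19, 23)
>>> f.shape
(29, 23, 19, 13)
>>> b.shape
(13, 23)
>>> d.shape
(29, 23)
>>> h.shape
(13, 29, 23, 19)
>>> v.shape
(19, 19)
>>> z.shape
(13, 29, 23, 19)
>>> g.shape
(13, 19)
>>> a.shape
(29, 23)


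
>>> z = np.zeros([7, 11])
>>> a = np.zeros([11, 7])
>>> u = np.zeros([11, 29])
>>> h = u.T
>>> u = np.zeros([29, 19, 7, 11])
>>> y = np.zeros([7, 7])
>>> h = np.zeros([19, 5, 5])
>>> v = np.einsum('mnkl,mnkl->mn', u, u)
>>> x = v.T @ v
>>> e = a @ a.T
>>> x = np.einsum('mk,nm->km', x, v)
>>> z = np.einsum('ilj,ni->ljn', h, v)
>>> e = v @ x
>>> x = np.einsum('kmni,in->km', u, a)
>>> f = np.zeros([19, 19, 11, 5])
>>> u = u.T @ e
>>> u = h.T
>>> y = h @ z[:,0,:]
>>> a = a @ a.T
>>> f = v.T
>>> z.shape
(5, 5, 29)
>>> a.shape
(11, 11)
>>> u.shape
(5, 5, 19)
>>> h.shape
(19, 5, 5)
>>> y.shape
(19, 5, 29)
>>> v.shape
(29, 19)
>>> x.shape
(29, 19)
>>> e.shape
(29, 19)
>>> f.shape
(19, 29)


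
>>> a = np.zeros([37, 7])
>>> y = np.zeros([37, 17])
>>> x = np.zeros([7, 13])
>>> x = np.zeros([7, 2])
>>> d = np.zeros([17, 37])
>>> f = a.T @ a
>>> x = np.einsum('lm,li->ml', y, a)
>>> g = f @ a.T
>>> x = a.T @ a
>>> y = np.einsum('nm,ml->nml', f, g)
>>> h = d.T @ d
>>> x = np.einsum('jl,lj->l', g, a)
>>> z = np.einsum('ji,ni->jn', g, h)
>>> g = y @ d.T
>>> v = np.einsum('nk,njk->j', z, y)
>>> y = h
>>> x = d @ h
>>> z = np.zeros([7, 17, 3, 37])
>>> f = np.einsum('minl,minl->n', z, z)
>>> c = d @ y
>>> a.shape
(37, 7)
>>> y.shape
(37, 37)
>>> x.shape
(17, 37)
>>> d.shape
(17, 37)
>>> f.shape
(3,)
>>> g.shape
(7, 7, 17)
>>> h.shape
(37, 37)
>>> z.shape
(7, 17, 3, 37)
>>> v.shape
(7,)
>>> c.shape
(17, 37)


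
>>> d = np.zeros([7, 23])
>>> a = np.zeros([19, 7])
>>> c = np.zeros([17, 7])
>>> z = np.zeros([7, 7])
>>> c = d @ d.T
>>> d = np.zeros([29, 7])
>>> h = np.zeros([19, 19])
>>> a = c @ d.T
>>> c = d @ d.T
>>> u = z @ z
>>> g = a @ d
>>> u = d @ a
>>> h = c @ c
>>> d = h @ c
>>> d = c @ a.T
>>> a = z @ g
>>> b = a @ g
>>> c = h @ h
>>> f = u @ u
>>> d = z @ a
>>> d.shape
(7, 7)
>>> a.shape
(7, 7)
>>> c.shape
(29, 29)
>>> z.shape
(7, 7)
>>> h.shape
(29, 29)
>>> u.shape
(29, 29)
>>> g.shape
(7, 7)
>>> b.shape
(7, 7)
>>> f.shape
(29, 29)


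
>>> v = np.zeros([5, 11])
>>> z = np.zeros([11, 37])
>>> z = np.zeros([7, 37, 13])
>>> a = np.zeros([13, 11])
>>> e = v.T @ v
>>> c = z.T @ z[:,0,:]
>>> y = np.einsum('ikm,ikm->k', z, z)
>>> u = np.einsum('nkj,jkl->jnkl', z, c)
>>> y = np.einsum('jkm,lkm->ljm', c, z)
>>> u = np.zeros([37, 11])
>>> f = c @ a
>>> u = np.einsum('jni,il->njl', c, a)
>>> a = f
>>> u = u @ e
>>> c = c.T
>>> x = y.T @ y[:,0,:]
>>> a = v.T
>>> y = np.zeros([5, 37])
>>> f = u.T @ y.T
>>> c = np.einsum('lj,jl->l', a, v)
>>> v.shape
(5, 11)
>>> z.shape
(7, 37, 13)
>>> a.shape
(11, 5)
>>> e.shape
(11, 11)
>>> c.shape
(11,)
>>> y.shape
(5, 37)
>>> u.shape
(37, 13, 11)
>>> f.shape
(11, 13, 5)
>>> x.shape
(13, 13, 13)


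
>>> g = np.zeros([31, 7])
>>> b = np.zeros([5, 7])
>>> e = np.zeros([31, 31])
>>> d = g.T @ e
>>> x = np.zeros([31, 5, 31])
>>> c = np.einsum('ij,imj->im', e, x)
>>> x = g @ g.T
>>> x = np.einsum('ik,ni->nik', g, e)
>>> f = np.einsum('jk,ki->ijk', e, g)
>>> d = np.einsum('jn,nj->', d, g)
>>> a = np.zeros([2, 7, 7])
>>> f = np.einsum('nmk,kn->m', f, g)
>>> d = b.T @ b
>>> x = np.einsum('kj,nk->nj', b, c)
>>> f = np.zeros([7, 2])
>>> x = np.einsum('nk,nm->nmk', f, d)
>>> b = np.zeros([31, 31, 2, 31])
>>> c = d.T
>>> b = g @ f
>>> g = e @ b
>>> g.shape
(31, 2)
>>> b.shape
(31, 2)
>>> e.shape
(31, 31)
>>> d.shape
(7, 7)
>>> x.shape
(7, 7, 2)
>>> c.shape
(7, 7)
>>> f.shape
(7, 2)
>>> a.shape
(2, 7, 7)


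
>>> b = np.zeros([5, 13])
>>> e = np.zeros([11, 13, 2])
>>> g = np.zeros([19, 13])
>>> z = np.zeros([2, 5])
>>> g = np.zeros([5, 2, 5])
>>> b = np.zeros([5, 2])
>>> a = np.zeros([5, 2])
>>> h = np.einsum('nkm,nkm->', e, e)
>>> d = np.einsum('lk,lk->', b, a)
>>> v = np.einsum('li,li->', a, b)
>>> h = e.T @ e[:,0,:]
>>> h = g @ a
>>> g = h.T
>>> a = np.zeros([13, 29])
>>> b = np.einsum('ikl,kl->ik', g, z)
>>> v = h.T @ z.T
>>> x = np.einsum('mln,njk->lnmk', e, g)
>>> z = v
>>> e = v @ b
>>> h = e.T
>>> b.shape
(2, 2)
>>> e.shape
(2, 2, 2)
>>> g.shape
(2, 2, 5)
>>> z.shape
(2, 2, 2)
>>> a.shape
(13, 29)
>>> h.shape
(2, 2, 2)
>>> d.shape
()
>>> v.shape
(2, 2, 2)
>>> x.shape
(13, 2, 11, 5)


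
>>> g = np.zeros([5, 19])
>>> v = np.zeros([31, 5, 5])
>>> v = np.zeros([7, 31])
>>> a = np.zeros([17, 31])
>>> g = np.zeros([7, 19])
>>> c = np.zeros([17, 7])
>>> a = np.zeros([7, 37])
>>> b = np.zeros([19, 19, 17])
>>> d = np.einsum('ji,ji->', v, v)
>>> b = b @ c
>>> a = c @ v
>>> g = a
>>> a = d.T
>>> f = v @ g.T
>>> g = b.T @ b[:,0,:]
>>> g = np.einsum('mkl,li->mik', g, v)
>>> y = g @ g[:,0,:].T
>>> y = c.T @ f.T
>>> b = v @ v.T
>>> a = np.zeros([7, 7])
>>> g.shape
(7, 31, 19)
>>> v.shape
(7, 31)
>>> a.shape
(7, 7)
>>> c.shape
(17, 7)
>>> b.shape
(7, 7)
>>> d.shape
()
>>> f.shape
(7, 17)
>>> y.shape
(7, 7)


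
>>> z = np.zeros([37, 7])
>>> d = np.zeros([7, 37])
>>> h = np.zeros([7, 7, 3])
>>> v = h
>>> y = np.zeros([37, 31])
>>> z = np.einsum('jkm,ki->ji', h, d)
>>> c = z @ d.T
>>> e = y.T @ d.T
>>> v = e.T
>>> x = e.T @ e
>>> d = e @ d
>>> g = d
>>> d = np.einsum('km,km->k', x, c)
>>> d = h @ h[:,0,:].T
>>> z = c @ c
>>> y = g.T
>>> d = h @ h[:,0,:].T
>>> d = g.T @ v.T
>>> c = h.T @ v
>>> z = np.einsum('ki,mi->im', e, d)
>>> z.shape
(7, 37)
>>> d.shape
(37, 7)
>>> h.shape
(7, 7, 3)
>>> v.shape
(7, 31)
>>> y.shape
(37, 31)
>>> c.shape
(3, 7, 31)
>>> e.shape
(31, 7)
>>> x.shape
(7, 7)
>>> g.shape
(31, 37)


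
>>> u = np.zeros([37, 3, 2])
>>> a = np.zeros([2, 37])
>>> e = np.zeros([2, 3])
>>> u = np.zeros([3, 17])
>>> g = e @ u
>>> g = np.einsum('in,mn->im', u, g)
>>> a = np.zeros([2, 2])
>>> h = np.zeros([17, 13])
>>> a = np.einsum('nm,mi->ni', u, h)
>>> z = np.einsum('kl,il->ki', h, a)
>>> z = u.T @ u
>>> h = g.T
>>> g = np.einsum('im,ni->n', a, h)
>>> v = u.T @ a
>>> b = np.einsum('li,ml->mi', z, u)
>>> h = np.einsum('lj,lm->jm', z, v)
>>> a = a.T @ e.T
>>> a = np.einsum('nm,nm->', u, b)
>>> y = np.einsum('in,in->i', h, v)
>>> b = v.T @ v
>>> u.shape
(3, 17)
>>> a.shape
()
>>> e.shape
(2, 3)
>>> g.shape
(2,)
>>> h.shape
(17, 13)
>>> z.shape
(17, 17)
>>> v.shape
(17, 13)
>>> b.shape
(13, 13)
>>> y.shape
(17,)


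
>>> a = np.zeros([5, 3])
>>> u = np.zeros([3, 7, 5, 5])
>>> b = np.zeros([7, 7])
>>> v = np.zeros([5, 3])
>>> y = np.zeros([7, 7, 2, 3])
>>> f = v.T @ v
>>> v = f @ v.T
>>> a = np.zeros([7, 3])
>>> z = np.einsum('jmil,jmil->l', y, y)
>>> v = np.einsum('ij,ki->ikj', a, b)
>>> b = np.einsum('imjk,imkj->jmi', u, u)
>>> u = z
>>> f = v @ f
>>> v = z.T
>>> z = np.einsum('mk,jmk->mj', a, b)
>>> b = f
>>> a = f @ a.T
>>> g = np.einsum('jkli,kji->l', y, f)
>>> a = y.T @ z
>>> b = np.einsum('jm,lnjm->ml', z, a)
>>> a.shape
(3, 2, 7, 5)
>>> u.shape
(3,)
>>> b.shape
(5, 3)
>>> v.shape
(3,)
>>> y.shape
(7, 7, 2, 3)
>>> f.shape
(7, 7, 3)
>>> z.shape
(7, 5)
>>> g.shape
(2,)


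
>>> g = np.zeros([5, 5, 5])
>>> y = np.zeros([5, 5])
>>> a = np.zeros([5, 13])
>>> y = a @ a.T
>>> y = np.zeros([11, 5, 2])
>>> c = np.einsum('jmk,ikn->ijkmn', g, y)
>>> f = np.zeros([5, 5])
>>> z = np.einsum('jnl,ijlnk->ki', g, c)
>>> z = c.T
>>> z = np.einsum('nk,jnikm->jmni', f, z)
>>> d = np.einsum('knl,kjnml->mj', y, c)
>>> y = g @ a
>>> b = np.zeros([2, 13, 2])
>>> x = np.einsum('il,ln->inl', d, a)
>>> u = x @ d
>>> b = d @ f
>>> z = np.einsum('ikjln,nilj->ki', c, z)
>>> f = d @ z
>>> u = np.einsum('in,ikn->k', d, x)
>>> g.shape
(5, 5, 5)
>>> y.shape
(5, 5, 13)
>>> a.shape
(5, 13)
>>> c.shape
(11, 5, 5, 5, 2)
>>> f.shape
(5, 11)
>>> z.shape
(5, 11)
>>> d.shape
(5, 5)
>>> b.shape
(5, 5)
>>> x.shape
(5, 13, 5)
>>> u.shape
(13,)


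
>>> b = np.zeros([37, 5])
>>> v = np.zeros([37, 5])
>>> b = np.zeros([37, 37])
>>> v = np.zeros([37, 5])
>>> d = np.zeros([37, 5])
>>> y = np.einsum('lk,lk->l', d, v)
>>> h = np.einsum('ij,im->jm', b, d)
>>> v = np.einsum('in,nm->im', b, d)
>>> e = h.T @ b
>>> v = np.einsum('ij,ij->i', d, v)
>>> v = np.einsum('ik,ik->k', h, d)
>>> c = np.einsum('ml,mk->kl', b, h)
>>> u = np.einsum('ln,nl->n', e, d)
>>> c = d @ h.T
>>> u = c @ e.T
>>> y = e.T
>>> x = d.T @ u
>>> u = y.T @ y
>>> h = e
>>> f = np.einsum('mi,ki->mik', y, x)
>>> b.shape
(37, 37)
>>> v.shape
(5,)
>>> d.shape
(37, 5)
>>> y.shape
(37, 5)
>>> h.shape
(5, 37)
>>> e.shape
(5, 37)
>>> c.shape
(37, 37)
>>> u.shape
(5, 5)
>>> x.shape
(5, 5)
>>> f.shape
(37, 5, 5)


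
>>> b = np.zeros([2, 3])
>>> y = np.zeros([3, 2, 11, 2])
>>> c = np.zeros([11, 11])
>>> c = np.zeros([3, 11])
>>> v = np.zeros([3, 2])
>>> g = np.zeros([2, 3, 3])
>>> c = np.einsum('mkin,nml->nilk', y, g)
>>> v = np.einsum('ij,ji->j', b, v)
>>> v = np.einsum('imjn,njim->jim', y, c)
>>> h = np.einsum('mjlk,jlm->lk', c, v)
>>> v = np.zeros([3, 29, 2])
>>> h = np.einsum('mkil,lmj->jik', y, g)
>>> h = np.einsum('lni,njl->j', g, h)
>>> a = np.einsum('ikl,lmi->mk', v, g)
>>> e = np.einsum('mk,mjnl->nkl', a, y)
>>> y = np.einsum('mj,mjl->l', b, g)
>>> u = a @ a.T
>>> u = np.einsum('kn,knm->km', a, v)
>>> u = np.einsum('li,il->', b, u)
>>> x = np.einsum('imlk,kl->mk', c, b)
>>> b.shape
(2, 3)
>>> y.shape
(3,)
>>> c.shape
(2, 11, 3, 2)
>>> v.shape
(3, 29, 2)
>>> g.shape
(2, 3, 3)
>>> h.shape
(11,)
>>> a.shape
(3, 29)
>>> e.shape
(11, 29, 2)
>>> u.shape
()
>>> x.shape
(11, 2)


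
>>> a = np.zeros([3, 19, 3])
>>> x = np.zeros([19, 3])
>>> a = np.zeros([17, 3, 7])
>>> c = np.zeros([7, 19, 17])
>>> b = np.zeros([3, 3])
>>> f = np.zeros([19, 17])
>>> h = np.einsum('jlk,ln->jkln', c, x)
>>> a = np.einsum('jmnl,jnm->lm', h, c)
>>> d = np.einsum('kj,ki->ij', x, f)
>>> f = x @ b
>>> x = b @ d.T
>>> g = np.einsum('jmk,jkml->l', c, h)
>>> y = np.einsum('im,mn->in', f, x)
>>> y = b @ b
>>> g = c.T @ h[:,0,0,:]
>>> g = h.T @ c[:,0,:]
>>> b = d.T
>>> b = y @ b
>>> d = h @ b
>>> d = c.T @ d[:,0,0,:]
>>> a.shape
(3, 17)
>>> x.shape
(3, 17)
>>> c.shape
(7, 19, 17)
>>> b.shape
(3, 17)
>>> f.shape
(19, 3)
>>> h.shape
(7, 17, 19, 3)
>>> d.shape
(17, 19, 17)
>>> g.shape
(3, 19, 17, 17)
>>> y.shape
(3, 3)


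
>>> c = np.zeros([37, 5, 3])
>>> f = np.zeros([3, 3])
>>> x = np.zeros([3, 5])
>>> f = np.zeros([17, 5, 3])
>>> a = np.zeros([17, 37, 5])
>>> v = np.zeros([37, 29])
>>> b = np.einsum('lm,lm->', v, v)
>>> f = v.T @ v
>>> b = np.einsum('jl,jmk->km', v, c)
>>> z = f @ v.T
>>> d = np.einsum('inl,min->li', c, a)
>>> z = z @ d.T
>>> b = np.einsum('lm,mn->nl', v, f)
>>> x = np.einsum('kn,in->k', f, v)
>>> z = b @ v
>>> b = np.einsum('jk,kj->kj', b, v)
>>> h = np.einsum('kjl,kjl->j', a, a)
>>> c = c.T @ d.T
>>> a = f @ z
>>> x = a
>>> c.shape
(3, 5, 3)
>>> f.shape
(29, 29)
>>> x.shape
(29, 29)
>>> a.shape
(29, 29)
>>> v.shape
(37, 29)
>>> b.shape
(37, 29)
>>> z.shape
(29, 29)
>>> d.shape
(3, 37)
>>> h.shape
(37,)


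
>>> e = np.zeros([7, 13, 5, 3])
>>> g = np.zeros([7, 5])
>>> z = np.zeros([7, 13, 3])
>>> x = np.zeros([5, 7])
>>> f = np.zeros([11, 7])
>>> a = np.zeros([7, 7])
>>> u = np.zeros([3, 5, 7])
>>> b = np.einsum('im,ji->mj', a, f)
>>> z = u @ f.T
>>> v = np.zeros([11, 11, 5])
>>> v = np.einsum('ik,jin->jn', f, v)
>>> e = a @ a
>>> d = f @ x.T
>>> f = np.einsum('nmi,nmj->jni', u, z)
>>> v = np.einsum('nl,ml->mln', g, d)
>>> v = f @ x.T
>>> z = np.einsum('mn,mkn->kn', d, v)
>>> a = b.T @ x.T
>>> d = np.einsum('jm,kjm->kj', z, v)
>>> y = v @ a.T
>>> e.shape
(7, 7)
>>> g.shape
(7, 5)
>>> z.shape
(3, 5)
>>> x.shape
(5, 7)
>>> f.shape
(11, 3, 7)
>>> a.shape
(11, 5)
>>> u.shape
(3, 5, 7)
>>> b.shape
(7, 11)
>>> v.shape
(11, 3, 5)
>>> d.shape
(11, 3)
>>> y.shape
(11, 3, 11)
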